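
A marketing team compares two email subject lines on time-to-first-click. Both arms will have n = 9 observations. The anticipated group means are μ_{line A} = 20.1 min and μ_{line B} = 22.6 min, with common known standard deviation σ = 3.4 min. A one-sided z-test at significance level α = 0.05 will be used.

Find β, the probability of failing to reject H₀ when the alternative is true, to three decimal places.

Standardized effect: d = |μ_{line A} − μ_{line B}| / σ = |20.1 − 22.6| / 3.4 = 0.7353
Noncentrality parameter: δ = d·√(n/2) = 0.7353 × √(9/2) = 1.5598
Critical value for a one-sided test at α = 0.05: z_α = 1.645.
Power = P(Z > 1.645 − δ) = Φ(-0.085) = 0.4661.
Type II error: β = 1 − power = 1 − 0.4661 = 0.5339.

β ≈ 0.534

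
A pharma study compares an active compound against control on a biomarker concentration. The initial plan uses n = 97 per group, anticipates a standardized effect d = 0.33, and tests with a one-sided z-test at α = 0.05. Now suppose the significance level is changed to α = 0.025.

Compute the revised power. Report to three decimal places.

δ = d·√(n/2) = 0.33 × √(97/2) = 2.2982 (unchanged). New critical value: z_{0.025} = 1.960.
Revised power = P(Z > 1.960 − δ) = Φ(0.338) = 0.6324.

Power ≈ 0.632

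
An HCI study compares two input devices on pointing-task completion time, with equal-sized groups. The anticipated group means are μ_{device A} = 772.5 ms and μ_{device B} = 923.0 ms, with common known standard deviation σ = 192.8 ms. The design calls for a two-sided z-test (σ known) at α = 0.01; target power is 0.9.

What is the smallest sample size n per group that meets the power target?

n = 49 per group

Standardized effect: d = |μ_{device A} − μ_{device B}| / σ = |772.5 − 923.0| / 192.8 = 0.7806
For power 0.9 need Φ(δ − z_{0.005}) = 0.9, so δ = z_{0.005} + z_{0.10} = 2.576 + 1.282 = 3.857.
(Ignoring the negligible lower-tail rejection probability gives the usual closed-form inversion.)
δ = d·√(n/2) ⇒ n = 2(δ/d)² = 2 × (3.857 / 0.7806)² = 48.84.
Rounding up, n = 49 per group.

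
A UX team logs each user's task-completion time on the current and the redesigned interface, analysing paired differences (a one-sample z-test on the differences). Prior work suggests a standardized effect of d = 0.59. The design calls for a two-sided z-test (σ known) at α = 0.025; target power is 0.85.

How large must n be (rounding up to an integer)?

n = 31

For power 0.85 need Φ(δ − z_{0.0125}) = 0.85, so δ = z_{0.0125} + z_{0.15} = 2.241 + 1.036 = 3.278.
(The Φ(−δ − z_{α/2}) term is vanishingly small for δ > 0 and is dropped in the standard sample-size formula.)
δ = d·√n ⇒ n = (δ/d)² = (3.278 / 0.59)² = 30.87.
Rounding up, n = 31.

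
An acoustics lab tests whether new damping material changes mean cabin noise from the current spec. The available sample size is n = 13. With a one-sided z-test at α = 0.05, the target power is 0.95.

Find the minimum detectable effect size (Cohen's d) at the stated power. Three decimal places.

Required noncentrality: δ = z_{0.05} + z_{0.05} = 1.645 + 1.645 = 3.290.
δ = d·√n ⇒ d = δ/√n = 3.290/√13 = 0.9124.

d ≈ 0.912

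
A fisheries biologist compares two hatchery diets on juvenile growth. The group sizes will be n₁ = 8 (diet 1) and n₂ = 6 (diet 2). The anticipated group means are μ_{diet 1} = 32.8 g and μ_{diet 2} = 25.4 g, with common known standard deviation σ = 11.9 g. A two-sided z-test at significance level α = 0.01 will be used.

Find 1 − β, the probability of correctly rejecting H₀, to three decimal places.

Power ≈ 0.077

Standardized effect: d = |μ_{diet 1} − μ_{diet 2}| / σ = |32.8 − 25.4| / 11.9 = 0.6218
Noncentrality parameter: λ = d / √(1/n₁ + 1/n₂) = 0.6218 / √(1/8 + 1/6) = 1.1514
Critical value for a two-sided test at α = 0.01: z_{α/2} = 2.576.
Power = Φ(λ − 2.576) + Φ(−λ − 2.576) = Φ(-1.424) + Φ(-3.727) = 0.0772 + 0.0001 = 0.0773.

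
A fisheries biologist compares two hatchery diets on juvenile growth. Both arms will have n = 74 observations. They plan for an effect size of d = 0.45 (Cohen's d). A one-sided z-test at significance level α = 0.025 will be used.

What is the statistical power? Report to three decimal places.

Noncentrality parameter: δ = d·√(n/2) = 0.45 × √(74/2) = 2.7372
One-sided α = 0.025 → critical value z_{0.025} = 1.960.
Power = P(Z > 1.960 − δ) = Φ(0.777) = 0.7815.

Power ≈ 0.782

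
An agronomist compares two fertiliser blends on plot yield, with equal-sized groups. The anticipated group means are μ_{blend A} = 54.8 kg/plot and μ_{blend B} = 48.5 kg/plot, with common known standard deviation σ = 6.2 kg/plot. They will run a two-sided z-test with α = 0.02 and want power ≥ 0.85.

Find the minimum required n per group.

n = 22 per group

Standardized effect: d = |μ_{blend A} − μ_{blend B}| / σ = |54.8 − 48.5| / 6.2 = 1.0161
Set Φ(δ − 2.326) = 0.85; then δ − 2.326 = Φ⁻¹(0.85) = 1.036, giving δ = 3.363.
(For δ > 0 the lower-tail rejection region contributes negligibly to power, so the one-term inversion is standard.)
δ = d·√(n/2) ⇒ n = 2(δ/d)² = 2 × (3.363 / 1.0161)² = 21.90.
Round up to the next whole unit.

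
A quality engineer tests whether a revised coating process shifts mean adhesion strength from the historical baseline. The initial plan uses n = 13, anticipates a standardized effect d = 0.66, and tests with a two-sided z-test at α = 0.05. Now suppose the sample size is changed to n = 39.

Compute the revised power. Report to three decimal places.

Power ≈ 0.985

With n = 39: δ = d·√n = 0.66 × √39 = 4.1217. Critical value z_{0.025} = 1.960.
Revised power = Φ(δ − 1.960) + Φ(−δ − 1.960) = Φ(2.162) + Φ(-6.082) = 0.9847 + 0.0000 = 0.9847.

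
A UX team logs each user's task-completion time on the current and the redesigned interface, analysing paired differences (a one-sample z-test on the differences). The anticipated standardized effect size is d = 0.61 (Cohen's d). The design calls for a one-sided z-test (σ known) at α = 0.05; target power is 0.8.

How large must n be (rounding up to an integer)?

For power 0.8 need Φ(δ − z_{0.05}) = 0.8, so δ = z_{0.05} + z_{0.20} = 1.645 + 0.842 = 2.486.
δ = d·√n ⇒ n = (δ/d)² = (2.486 / 0.61)² = 16.62.
Round up to the next whole unit.

n = 17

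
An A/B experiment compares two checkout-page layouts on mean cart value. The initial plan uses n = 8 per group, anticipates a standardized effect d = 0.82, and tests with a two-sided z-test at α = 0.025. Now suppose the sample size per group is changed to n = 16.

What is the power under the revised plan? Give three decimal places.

With n = 16 per group: δ = d·√(n/2) = 0.82 × √(16/2) = 2.3193. Critical value z_{0.0125} = 2.241.
Revised power = Φ(δ − 2.241) + Φ(−δ − 2.241) = Φ(0.078) + Φ(-4.561) = 0.5310 + 0.0000 = 0.5311.

Power ≈ 0.531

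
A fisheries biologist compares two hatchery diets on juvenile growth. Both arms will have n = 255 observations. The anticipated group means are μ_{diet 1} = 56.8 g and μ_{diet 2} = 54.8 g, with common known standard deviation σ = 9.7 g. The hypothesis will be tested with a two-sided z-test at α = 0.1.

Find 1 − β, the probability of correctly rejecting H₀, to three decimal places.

Standardized effect: d = |μ_{diet 1} − μ_{diet 2}| / σ = |56.8 − 54.8| / 9.7 = 0.2062
Noncentrality parameter: δ = d·√(n/2) = 0.2062 × √(255/2) = 2.3282
Critical value for a two-sided test at α = 0.1: z_{α/2} = 1.645.
Power = Φ(δ − 1.645) + Φ(−δ − 1.645) = Φ(0.683) + Φ(-3.973) = 0.7528 + 0.0000 = 0.7528.

Power ≈ 0.753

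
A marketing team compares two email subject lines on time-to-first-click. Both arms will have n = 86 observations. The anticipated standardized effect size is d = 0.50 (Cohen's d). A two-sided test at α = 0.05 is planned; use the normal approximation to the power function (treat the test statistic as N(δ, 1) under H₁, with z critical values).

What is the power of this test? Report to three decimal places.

Noncentrality parameter: δ = d·√(n/2) = 0.50 × √(86/2) = 3.2787
Critical value for a two-sided test at α = 0.05: z_{α/2} = 1.960.
Power = Φ(δ − 1.960) + Φ(−δ − 1.960) = Φ(1.319) + Φ(-5.239) = 0.9064 + 0.0000 = 0.9064.

Power ≈ 0.906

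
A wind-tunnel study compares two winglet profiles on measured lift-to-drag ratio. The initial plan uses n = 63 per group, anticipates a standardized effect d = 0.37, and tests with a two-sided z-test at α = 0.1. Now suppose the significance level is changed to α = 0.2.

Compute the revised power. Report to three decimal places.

Power ≈ 0.787

δ = d·√(n/2) = 0.37 × √(63/2) = 2.0766 (unchanged). New critical value: z_{0.1} = 1.282.
Revised power = Φ(δ − 1.282) + Φ(−δ − 1.282) = Φ(0.795) + Φ(-3.358) = 0.7867 + 0.0004 = 0.7871.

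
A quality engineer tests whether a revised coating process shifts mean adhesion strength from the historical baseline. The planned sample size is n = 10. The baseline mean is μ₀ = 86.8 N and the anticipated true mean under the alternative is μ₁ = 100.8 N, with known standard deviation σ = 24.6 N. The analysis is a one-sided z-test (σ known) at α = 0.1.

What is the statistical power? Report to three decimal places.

Standardized effect: d = |μ₁ − μ₀| / σ = |100.8 − 86.8| / 24.6 = 0.5691
Noncentrality parameter: λ = d·√n = 0.5691 × √10 = 1.7997
Critical value for a one-sided test at α = 0.1: z_α = 1.282.
Power = Φ(λ − 1.282) = Φ(0.518) = 0.6978.

Power ≈ 0.698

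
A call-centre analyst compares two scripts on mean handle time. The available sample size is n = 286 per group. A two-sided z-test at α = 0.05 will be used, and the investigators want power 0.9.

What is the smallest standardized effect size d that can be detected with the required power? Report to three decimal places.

d ≈ 0.271

Need Φ(δ − 1.960) = 0.9, so δ = 1.960 + 1.282 = 3.242.
(The second rejection-region term Φ(−δ − z_{α/2}) is negligible and dropped.)
δ = d·√(n/2) ⇒ d = δ/√(n/2) = 3.242/√(286/2) = 0.2711.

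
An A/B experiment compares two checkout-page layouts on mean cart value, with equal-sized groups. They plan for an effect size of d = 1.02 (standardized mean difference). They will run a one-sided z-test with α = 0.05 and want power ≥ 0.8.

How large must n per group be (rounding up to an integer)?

Set Φ(δ − 1.645) = 0.8; then δ − 1.645 = Φ⁻¹(0.8) = 0.842, giving δ = 2.486.
δ = d·√(n/2) ⇒ n = 2(δ/d)² = 2 × (2.486 / 1.02)² = 11.88.
Rounding up, n = 12 per group.

n = 12 per group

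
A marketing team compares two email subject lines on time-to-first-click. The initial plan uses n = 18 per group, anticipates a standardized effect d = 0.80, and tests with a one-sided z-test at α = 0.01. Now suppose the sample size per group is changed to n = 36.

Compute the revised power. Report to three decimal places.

Power ≈ 0.857

With n = 36 per group: δ = d·√(n/2) = 0.80 × √(36/2) = 3.3941. Critical value z_{0.01} = 2.326.
Revised power = Φ(δ − 2.326) = Φ(1.068) = 0.8572.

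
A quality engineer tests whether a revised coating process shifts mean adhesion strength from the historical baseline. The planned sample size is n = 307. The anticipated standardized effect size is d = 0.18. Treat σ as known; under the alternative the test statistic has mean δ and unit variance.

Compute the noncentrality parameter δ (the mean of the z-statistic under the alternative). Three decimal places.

The noncentrality parameter scales effect size by the design's sample-size factor: δ = d·√n = 0.18 × √307 = 3.1539

δ ≈ 3.154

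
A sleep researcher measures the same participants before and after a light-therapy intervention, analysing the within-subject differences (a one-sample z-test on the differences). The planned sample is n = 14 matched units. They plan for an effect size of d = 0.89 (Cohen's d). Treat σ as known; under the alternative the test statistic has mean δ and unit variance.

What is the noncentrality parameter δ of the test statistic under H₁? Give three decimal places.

δ ≈ 3.330

The noncentrality parameter scales effect size by the design's sample-size factor: δ = d·√n = 0.89 × √14 = 3.3301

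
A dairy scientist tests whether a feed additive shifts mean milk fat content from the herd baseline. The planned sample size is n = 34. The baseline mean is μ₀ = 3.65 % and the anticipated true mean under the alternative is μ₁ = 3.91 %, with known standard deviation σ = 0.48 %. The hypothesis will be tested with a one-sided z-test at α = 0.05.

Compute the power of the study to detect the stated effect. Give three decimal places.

Power ≈ 0.935

Standardized effect: d = |μ₁ − μ₀| / σ = |3.91 − 3.65| / 0.48 = 0.5417
Noncentrality parameter: δ = d·√n = 0.5417 × √34 = 3.1584
One-sided α = 0.05 → critical value z_{0.05} = 1.645.
Power = Φ(δ − 1.645) = Φ(1.514) = 0.9349.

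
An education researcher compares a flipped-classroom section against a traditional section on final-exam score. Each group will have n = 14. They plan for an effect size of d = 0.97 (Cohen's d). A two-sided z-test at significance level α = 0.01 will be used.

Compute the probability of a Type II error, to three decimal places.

Noncentrality parameter: δ = d·√(n/2) = 0.97 × √(14/2) = 2.5664
Two-sided α = 0.01 → critical value z_{0.005} = 2.576.
Power = Φ(δ − 2.576) + Φ(−δ − 2.576) = Φ(-0.009) + Φ(-5.142) = 0.4962 + 0.0000 = 0.4962.
Type II error: β = 1 − power = 1 − 0.4962 = 0.5038.

β ≈ 0.504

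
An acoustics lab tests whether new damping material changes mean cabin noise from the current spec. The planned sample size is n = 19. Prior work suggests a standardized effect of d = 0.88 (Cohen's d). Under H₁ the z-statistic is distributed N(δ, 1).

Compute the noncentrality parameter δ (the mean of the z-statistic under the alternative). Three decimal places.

δ ≈ 3.836

The noncentrality parameter scales effect size by the design's sample-size factor: δ = d·√n = 0.88 × √19 = 3.8358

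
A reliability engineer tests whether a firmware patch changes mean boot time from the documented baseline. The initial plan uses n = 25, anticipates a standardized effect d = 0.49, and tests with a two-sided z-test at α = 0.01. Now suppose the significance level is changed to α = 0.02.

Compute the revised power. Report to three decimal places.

δ = d·√n = 0.49 × √25 = 2.4500 (unchanged). New critical value: z_{0.01} = 2.326.
Revised power = Φ(δ − 2.326) + Φ(−δ − 2.326) = Φ(0.124) + Φ(-4.776) = 0.5492 + 0.0000 = 0.5492.

Power ≈ 0.549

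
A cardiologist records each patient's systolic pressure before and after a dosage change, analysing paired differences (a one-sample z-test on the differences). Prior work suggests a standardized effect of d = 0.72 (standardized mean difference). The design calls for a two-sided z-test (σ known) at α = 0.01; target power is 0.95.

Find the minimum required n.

Set Φ(δ − 2.576) = 0.95; then δ − 2.576 = Φ⁻¹(0.95) = 1.645, giving δ = 4.221.
(The Φ(−δ − z_{α/2}) term is vanishingly small for δ > 0 and is dropped in the standard sample-size formula.)
δ = d·√n ⇒ n = (δ/d)² = (4.221 / 0.72)² = 34.36.
Rounding up, n = 35.

n = 35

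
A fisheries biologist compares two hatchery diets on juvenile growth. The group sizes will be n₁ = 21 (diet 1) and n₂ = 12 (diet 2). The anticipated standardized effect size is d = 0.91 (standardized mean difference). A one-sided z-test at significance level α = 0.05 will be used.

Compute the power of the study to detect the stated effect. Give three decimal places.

Noncentrality parameter: δ = d / √(1/n₁ + 1/n₂) = 0.91 / √(1/21 + 1/12) = 2.5147
One-sided α = 0.05 → critical value z_{0.05} = 1.645.
Power = Φ(δ − 1.645) = Φ(0.870) = 0.8078.

Power ≈ 0.808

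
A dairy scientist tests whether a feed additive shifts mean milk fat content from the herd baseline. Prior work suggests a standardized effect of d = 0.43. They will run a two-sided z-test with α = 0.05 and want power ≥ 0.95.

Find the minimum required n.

n = 71

For power 0.95 need Φ(δ − z_{0.025}) = 0.95, so δ = z_{0.025} + z_{0.05} = 1.960 + 1.645 = 3.605.
(Ignoring the negligible lower-tail rejection probability gives the usual closed-form inversion.)
δ = d·√n ⇒ n = (δ/d)² = (3.605 / 0.43)² = 70.28.
Rounding up, n = 71.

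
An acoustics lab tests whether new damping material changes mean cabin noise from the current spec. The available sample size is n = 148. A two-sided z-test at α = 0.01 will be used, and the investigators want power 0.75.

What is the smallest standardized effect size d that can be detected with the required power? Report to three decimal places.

Required noncentrality: δ = z_{0.005} + z_{0.25} = 2.576 + 0.674 = 3.250.
(The second rejection-region term Φ(−δ − z_{α/2}) is negligible and dropped.)
δ = d·√n ⇒ d = δ/√n = 3.250/√148 = 0.2672.

d ≈ 0.267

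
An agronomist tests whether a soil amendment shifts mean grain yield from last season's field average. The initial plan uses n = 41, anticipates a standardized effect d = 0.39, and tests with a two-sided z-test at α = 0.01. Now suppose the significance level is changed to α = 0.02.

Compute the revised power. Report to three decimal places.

δ = d·√n = 0.39 × √41 = 2.4972 (unchanged). New critical value: z_{0.01} = 2.326.
Revised power = Φ(δ − 2.326) + Φ(−δ − 2.326) = Φ(0.171) + Φ(-4.824) = 0.5678 + 0.0000 = 0.5678.

Power ≈ 0.568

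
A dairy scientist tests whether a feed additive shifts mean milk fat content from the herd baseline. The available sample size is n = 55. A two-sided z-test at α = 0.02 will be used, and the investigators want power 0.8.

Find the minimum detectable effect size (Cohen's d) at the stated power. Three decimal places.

d ≈ 0.427

Need Φ(δ − 2.326) = 0.8, so δ = 2.326 + 0.842 = 3.168.
(Lower-tail contribution to power is negligible for δ > 0.)
δ = d·√n ⇒ d = δ/√n = 3.168/√55 = 0.4272.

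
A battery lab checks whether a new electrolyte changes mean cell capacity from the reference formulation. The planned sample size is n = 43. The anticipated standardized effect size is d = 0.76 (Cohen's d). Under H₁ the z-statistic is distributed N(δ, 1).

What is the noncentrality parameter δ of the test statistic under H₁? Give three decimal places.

δ ≈ 4.984

The noncentrality parameter scales effect size by the design's sample-size factor: δ = d·√n = 0.76 × √43 = 4.9837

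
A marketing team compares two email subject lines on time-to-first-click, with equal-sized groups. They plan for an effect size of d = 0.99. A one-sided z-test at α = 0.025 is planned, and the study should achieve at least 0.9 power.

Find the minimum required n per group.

For power 0.9 need Φ(δ − z_{0.025}) = 0.9, so δ = z_{0.025} + z_{0.10} = 1.960 + 1.282 = 3.242.
δ = d·√(n/2) ⇒ n = 2(δ/d)² = 2 × (3.242 / 0.99)² = 21.44.
Round up to the next whole unit.

n = 22 per group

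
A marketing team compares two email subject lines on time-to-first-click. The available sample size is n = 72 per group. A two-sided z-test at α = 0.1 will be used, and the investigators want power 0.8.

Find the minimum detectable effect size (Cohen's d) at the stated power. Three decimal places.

d ≈ 0.414

Required noncentrality: δ = z_{0.05} + z_{0.20} = 1.645 + 0.842 = 2.486.
(The second rejection-region term Φ(−δ − z_{α/2}) is negligible and dropped.)
δ = d·√(n/2) ⇒ d = δ/√(n/2) = 2.486/√(72/2) = 0.4144.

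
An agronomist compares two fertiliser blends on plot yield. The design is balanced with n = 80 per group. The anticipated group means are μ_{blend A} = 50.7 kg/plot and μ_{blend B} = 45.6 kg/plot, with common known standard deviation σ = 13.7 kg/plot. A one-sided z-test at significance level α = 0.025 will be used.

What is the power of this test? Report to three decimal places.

Standardized effect: d = |μ_{blend A} − μ_{blend B}| / σ = |50.7 − 45.6| / 13.7 = 0.3723
Noncentrality parameter: δ = d·√(n/2) = 0.3723 × √(80/2) = 2.3544
Critical value for a one-sided test at α = 0.025: z_α = 1.960.
Power = P(Z > 1.960 − δ) = Φ(0.394) = 0.6534.

Power ≈ 0.653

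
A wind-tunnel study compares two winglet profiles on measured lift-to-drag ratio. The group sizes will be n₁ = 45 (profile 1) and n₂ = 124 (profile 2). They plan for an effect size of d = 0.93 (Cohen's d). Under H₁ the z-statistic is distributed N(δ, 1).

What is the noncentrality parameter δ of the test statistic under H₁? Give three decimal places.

δ ≈ 5.344

δ = d / √(1/n₁ + 1/n₂) = 0.93 / √(1/45 + 1/124) = 5.3439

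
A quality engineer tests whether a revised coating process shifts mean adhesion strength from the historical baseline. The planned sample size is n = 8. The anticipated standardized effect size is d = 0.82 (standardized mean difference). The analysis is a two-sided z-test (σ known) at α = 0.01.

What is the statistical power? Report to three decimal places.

Power ≈ 0.399

Noncentrality parameter: δ = d·√n = 0.82 × √8 = 2.3193
Two-sided α = 0.01 → critical value z_{0.005} = 2.576.
Power = Φ(δ − 2.576) + Φ(−δ − 2.576) = Φ(-0.257) + Φ(-4.895) = 0.3988 + 0.0000 = 0.3988.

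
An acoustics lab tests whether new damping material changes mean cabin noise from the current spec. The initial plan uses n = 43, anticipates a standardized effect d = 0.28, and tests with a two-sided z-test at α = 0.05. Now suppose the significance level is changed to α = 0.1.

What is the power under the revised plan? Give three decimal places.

δ = d·√n = 0.28 × √43 = 1.8361 (unchanged). New critical value: z_{0.05} = 1.645.
Revised power = Φ(δ − 1.645) + Φ(−δ − 1.645) = Φ(0.191) + Φ(-3.481) = 0.5758 + 0.0002 = 0.5761.

Power ≈ 0.576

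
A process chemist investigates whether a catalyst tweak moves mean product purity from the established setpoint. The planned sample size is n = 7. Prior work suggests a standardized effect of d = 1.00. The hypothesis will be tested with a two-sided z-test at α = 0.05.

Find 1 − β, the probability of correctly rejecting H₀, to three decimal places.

Power ≈ 0.754

Noncentrality parameter: δ = d·√n = 1.00 × √7 = 2.6458
Two-sided α = 0.05 → critical value z_{0.025} = 1.960.
Power = Φ(δ − 1.960) + Φ(−δ − 1.960) = Φ(0.686) + Φ(-4.606) = 0.7536 + 0.0000 = 0.7536.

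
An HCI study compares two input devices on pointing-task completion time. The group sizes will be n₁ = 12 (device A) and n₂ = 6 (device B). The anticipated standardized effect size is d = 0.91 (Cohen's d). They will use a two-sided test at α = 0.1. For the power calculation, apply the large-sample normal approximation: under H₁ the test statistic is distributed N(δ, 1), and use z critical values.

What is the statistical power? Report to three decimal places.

Noncentrality parameter: δ = d / √(1/n₁ + 1/n₂) = 0.91 / √(1/12 + 1/6) = 1.8200
Critical value for a two-sided test at α = 0.1: z_{α/2} = 1.645.
Power = Φ(δ − 1.645) + Φ(−δ − 1.645) = Φ(0.175) + Φ(-3.465) = 0.5695 + 0.0003 = 0.5698.

Power ≈ 0.570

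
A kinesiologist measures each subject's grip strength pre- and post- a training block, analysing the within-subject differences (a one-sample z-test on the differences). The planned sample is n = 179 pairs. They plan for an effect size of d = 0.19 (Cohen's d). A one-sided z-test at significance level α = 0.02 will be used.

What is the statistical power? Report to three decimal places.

Power ≈ 0.687

Noncentrality parameter: δ = d·√n = 0.19 × √179 = 2.5420
One-sided α = 0.02 → critical value z_{0.02} = 2.054.
Power = Φ(δ − 2.054) = Φ(0.488) = 0.6873.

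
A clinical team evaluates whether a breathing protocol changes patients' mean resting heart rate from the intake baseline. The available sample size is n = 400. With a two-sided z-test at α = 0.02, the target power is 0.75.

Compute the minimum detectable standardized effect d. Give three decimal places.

d ≈ 0.150

Need Φ(δ − 2.326) = 0.75, so δ = 2.326 + 0.674 = 3.001.
(Lower-tail contribution to power is negligible for δ > 0.)
δ = d·√n ⇒ d = δ/√n = 3.001/√400 = 0.1500.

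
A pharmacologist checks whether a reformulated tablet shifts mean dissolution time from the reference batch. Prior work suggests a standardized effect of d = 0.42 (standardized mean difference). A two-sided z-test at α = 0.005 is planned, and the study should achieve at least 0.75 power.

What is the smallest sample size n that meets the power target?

Set Φ(δ − 2.807) = 0.75; then δ − 2.807 = Φ⁻¹(0.75) = 0.674, giving δ = 3.482.
(For δ > 0 the lower-tail rejection region contributes negligibly to power, so the one-term inversion is standard.)
δ = d·√n ⇒ n = (δ/d)² = (3.482 / 0.42)² = 68.71.
Rounding up, n = 69.

n = 69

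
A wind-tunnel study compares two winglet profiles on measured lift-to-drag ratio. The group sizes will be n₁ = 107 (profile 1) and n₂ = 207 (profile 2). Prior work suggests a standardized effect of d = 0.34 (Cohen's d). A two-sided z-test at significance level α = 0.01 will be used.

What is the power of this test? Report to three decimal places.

Noncentrality parameter: δ = d / √(1/n₁ + 1/n₂) = 0.34 / √(1/107 + 1/207) = 2.8556
Critical value for a two-sided test at α = 0.01: z_{α/2} = 2.576.
Power = Φ(δ − 2.576) + Φ(−δ − 2.576) = Φ(0.280) + Φ(-5.431) = 0.6102 + 0.0000 = 0.6102.

Power ≈ 0.610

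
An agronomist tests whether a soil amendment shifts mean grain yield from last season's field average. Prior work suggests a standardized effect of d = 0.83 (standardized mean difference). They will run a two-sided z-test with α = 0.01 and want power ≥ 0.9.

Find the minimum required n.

n = 22

Set Φ(δ − 2.576) = 0.9; then δ − 2.576 = Φ⁻¹(0.9) = 1.282, giving δ = 3.857.
(Ignoring the negligible lower-tail rejection probability gives the usual closed-form inversion.)
δ = d·√n ⇒ n = (δ/d)² = (3.857 / 0.83)² = 21.60.
Round up to the next whole unit.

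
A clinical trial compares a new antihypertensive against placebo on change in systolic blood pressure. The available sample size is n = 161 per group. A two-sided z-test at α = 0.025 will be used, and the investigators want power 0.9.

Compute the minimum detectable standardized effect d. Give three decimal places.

Required noncentrality: δ = z_{0.0125} + z_{0.10} = 2.241 + 1.282 = 3.523.
(The second rejection-region term Φ(−δ − z_{α/2}) is negligible and dropped.)
δ = d·√(n/2) ⇒ d = δ/√(n/2) = 3.523/√(161/2) = 0.3927.

d ≈ 0.393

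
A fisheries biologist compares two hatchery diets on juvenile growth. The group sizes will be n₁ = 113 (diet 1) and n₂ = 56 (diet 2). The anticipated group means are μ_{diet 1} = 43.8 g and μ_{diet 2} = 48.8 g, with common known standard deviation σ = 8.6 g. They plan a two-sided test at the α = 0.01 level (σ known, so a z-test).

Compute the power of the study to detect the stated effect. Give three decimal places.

Power ≈ 0.837

Standardized effect: d = |μ_{diet 1} − μ_{diet 2}| / σ = |43.8 − 48.8| / 8.6 = 0.5814
Noncentrality parameter: δ = d / √(1/n₁ + 1/n₂) = 0.5814 / √(1/113 + 1/56) = 3.5576
Two-sided α = 0.01 → critical value z_{0.005} = 2.576.
Power = Φ(δ − 2.576) + Φ(−δ − 2.576) = Φ(0.982) + Φ(-6.133) = 0.8369 + 0.0000 = 0.8369.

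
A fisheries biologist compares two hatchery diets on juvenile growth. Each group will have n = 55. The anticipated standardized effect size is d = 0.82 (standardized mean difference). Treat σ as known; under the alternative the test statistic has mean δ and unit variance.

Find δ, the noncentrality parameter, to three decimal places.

δ = d·√(n/2) = 0.82 × √(55/2) = 4.3001

δ ≈ 4.300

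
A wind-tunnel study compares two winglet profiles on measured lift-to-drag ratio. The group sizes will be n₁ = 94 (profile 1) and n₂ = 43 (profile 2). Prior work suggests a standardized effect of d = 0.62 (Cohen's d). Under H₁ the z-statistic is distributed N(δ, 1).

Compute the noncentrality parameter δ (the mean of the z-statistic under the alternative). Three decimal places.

δ ≈ 3.368

δ = d / √(1/n₁ + 1/n₂) = 0.62 / √(1/94 + 1/43) = 3.3677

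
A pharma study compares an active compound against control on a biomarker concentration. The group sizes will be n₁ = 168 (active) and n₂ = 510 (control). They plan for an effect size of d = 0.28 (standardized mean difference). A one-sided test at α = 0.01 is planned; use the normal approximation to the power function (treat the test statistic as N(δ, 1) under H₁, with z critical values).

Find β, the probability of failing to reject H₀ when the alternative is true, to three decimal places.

β ≈ 0.206

Noncentrality parameter: δ = d / √(1/n₁ + 1/n₂) = 0.28 / √(1/168 + 1/510) = 3.1476
One-sided α = 0.01 → critical value z_{0.01} = 2.326.
Power = P(Z > 2.326 − δ) = Φ(0.821) = 0.7943.
Type II error: β = 1 − power = 1 − 0.7943 = 0.2057.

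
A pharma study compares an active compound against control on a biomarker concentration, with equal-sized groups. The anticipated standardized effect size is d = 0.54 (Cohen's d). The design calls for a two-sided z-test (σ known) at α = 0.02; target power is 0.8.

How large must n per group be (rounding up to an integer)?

n = 69 per group

Set Φ(δ − 2.326) = 0.8; then δ − 2.326 = Φ⁻¹(0.8) = 0.842, giving δ = 3.168.
(For δ > 0 the lower-tail rejection region contributes negligibly to power, so the one-term inversion is standard.)
δ = d·√(n/2) ⇒ n = 2(δ/d)² = 2 × (3.168 / 0.54)² = 68.83.
Round up to the next whole unit.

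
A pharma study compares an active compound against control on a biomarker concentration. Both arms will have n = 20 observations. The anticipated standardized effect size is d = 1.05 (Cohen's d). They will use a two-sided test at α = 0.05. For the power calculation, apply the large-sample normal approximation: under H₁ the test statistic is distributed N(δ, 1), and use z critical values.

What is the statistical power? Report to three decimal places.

Power ≈ 0.913

Noncentrality parameter: δ = d·√(n/2) = 1.05 × √(20/2) = 3.3204
Two-sided α = 0.05 → critical value z_{0.025} = 1.960.
Power = Φ(δ − 1.960) + Φ(−δ − 1.960) = Φ(1.360) + Φ(-5.280) = 0.9132 + 0.0000 = 0.9132.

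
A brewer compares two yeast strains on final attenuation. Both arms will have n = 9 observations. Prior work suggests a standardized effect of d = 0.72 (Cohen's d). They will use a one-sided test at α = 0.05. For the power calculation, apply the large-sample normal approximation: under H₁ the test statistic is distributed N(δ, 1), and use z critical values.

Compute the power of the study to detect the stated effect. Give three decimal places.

Noncentrality parameter: λ = d·√(n/2) = 0.72 × √(9/2) = 1.5274
Critical value for a one-sided test at α = 0.05: z_α = 1.645.
Power = Φ(λ − 1.645) = Φ(-0.118) = 0.4532.

Power ≈ 0.453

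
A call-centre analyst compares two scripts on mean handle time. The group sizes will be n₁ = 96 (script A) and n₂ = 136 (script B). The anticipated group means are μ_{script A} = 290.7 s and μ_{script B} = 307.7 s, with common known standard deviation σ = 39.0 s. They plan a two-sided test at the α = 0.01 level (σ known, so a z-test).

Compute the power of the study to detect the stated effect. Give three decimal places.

Power ≈ 0.756

Standardized effect: d = |μ_{script A} − μ_{script B}| / σ = |290.7 − 307.7| / 39.0 = 0.4359
Noncentrality parameter: δ = d / √(1/n₁ + 1/n₂) = 0.4359 / √(1/96 + 1/136) = 3.2700
Critical value for a two-sided test at α = 0.01: z_{α/2} = 2.576.
Power = Φ(δ − 2.576) + Φ(−δ − 2.576) = Φ(0.694) + Φ(-5.846) = 0.7562 + 0.0000 = 0.7562.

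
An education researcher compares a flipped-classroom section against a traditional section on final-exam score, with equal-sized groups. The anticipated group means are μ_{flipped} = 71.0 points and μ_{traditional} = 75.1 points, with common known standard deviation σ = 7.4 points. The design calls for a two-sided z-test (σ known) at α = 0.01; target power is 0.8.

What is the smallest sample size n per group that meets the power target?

n = 77 per group

Standardized effect: d = |μ_{flipped} − μ_{traditional}| / σ = |71.0 − 75.1| / 7.4 = 0.5541
For power 0.8 need Φ(δ − z_{0.005}) = 0.8, so δ = z_{0.005} + z_{0.20} = 2.576 + 0.842 = 3.417.
(Ignoring the negligible lower-tail rejection probability gives the usual closed-form inversion.)
δ = d·√(n/2) ⇒ n = 2(δ/d)² = 2 × (3.417 / 0.5541)² = 76.09.
Rounding up, n = 77 per group.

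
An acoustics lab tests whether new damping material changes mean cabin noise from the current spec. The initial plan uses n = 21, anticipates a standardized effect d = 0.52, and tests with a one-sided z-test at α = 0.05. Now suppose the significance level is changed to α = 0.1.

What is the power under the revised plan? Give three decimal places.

δ = d·√n = 0.52 × √21 = 2.3829 (unchanged). New critical value: z_{0.1} = 1.282.
Revised power = P(Z > 1.282 − δ) = Φ(1.101) = 0.8646.

Power ≈ 0.865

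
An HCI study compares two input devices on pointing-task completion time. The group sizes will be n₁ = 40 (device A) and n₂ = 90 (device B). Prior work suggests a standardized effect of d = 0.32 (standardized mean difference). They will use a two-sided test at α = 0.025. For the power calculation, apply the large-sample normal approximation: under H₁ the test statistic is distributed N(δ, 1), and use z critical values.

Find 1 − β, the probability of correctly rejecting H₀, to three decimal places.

Power ≈ 0.289

Noncentrality parameter: δ = d / √(1/n₁ + 1/n₂) = 0.32 / √(1/40 + 1/90) = 1.6840
Two-sided α = 0.025 → critical value z_{0.0125} = 2.241.
Power = Φ(δ − 2.241) + Φ(−δ − 2.241) = Φ(-0.557) + Φ(-3.925) = 0.2886 + 0.0000 = 0.2887.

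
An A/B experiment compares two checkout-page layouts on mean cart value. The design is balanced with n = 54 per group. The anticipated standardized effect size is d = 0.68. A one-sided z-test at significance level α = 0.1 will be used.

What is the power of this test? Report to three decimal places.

Noncentrality parameter: δ = d·√(n/2) = 0.68 × √(54/2) = 3.5334
One-sided α = 0.1 → critical value z_{0.1} = 1.282.
Power = P(Z > 1.282 − δ) = Φ(2.252) = 0.9878.

Power ≈ 0.988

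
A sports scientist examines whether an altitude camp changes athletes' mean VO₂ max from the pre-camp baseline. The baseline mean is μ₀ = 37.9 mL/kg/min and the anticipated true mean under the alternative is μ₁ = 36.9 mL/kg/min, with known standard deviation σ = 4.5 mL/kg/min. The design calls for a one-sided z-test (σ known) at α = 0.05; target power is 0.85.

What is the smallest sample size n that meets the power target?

Standardized effect: d = |μ₁ − μ₀| / σ = |36.9 − 37.9| / 4.5 = 0.2222
Set Φ(δ − 1.645) = 0.85; then δ − 1.645 = Φ⁻¹(0.85) = 1.036, giving δ = 2.681.
δ = d·√n ⇒ n = (δ/d)² = (2.681 / 0.2222)² = 145.58.
Round up to the next whole unit.

n = 146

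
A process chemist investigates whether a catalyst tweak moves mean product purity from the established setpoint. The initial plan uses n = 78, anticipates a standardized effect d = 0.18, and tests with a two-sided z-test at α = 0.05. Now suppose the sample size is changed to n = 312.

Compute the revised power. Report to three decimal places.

With n = 312: δ = d·√n = 0.18 × √312 = 3.1794. Critical value z_{0.025} = 1.960.
Revised power = Φ(δ − 1.960) + Φ(−δ − 1.960) = Φ(1.219) + Φ(-5.139) = 0.8887 + 0.0000 = 0.8887.

Power ≈ 0.889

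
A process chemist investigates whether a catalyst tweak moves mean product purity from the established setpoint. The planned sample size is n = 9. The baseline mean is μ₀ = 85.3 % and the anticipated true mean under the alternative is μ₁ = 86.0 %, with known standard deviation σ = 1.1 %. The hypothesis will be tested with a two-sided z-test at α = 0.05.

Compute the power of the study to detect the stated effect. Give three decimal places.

Standardized effect: d = |μ₁ − μ₀| / σ = |86.0 − 85.3| / 1.1 = 0.6364
Noncentrality parameter: δ = d·√n = 0.6364 × √9 = 1.9091
Two-sided α = 0.05 → critical value z_{0.025} = 1.960.
Power = Φ(δ − 1.960) + Φ(−δ − 1.960) = Φ(-0.051) + Φ(-3.869) = 0.4797 + 0.0001 = 0.4798.

Power ≈ 0.480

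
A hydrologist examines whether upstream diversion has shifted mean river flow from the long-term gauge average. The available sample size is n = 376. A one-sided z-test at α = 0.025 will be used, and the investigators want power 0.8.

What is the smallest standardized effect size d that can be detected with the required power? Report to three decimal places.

d ≈ 0.144

Need Φ(δ − 1.960) = 0.8, so δ = 1.960 + 0.842 = 2.802.
δ = d·√n ⇒ d = δ/√n = 2.802/√376 = 0.1445.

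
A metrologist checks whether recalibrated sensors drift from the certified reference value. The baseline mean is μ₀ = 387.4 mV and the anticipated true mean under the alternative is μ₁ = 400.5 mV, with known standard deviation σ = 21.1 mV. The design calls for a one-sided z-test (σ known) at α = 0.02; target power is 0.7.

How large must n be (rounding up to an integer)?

n = 18

Standardized effect: d = |μ₁ − μ₀| / σ = |400.5 − 387.4| / 21.1 = 0.6209
For power 0.7 need Φ(δ − z_{0.02}) = 0.7, so δ = z_{0.02} + z_{0.30} = 2.054 + 0.524 = 2.578.
δ = d·√n ⇒ n = (δ/d)² = (2.578 / 0.6209)² = 17.24.
Rounding up, n = 18.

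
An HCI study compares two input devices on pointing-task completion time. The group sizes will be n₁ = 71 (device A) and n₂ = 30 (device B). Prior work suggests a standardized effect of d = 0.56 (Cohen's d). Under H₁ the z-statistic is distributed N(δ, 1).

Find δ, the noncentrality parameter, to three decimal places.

δ = d / √(1/n₁ + 1/n₂) = 0.56 / √(1/71 + 1/30) = 2.5717

δ ≈ 2.572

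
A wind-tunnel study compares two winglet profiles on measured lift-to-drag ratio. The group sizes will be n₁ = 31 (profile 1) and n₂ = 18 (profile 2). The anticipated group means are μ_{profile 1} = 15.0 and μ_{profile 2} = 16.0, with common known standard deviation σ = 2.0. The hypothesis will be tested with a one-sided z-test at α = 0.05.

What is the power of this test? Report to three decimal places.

Standardized effect: d = |μ_{profile 1} − μ_{profile 2}| / σ = |15.0 − 16.0| / 2.0 = 0.5000
Noncentrality parameter: δ = d / √(1/n₁ + 1/n₂) = 0.5000 / √(1/31 + 1/18) = 1.6873
Critical value for a one-sided test at α = 0.05: z_α = 1.645.
Power = Φ(δ − 1.645) = Φ(0.042) = 0.5169.

Power ≈ 0.517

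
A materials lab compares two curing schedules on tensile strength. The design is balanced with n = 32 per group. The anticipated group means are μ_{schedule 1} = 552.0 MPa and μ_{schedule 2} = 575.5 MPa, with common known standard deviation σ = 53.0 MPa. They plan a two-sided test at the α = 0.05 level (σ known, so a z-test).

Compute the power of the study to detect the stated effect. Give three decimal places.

Power ≈ 0.426

Standardized effect: d = |μ_{schedule 1} − μ_{schedule 2}| / σ = |552.0 − 575.5| / 53.0 = 0.4434
Noncentrality parameter: δ = d·√(n/2) = 0.4434 × √(32/2) = 1.7736
Critical value for a two-sided test at α = 0.05: z_{α/2} = 1.960.
Power = Φ(δ − 1.960) + Φ(−δ − 1.960) = Φ(-0.186) + Φ(-3.734) = 0.4261 + 0.0001 = 0.4262.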